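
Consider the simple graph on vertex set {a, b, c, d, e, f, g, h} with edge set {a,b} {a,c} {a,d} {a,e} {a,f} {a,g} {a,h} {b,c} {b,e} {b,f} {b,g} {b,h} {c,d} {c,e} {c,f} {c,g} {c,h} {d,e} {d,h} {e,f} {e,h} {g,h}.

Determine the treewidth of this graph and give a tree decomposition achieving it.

Every bag has size at most 5, so the width is 5 − 1 = 4 and tw(G) ≤ 4. On the other hand G contains the 5-clique {a, b, c, g, h}. A clique must lie in a single bag of any decomposition, so no decomposition can have width below 4. Hence tw(G) = 4 exactly.

Treewidth 4.
One optimal decomposition is:
Bags: B1 = {a, b, c, g, h}  B2 = {a, b, c, e, h}  B3 = {a, c, d, e, h}  B4 = {a, b, c, e, f}
Tree: B1–B2, B2–B3, B2–B4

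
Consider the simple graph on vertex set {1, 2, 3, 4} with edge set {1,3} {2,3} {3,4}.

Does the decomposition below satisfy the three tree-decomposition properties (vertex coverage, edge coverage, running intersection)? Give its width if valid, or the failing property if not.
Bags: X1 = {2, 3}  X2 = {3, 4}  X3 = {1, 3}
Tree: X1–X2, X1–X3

Yes; width 1.

Every vertex of G appears in some bag (union = {1, 2, 3, 4}); every edge is covered by a bag; and for each vertex v the set of bags containing v is connected in the bag tree. The decomposition is therefore valid. The largest bag has 2 vertices, so the width is 1.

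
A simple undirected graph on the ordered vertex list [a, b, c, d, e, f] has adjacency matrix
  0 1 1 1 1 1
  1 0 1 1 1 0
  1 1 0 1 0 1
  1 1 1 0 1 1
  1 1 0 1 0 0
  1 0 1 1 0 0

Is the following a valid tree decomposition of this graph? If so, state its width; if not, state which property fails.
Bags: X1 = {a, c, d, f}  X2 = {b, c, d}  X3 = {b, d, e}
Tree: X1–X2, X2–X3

A tree decomposition must satisfy three properties: every vertex lies in some bag; for every edge, both endpoints lie together in some bag; and for every vertex, the bags containing it form a connected subtree. Here edge (a,b) lies in no bag, so the decomposition is invalid.

No — edge (a,b) lies in no bag.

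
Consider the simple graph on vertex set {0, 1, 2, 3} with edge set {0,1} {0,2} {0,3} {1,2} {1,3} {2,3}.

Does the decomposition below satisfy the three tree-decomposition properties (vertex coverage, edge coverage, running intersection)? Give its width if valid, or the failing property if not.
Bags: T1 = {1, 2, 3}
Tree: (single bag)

No — vertex 0 appears in no bag.

A tree decomposition must satisfy three properties: every vertex lies in some bag; for every edge, both endpoints lie together in some bag; and for every vertex, the bags containing it form a connected subtree. Here vertex 0 appears in no bag, so the decomposition is invalid.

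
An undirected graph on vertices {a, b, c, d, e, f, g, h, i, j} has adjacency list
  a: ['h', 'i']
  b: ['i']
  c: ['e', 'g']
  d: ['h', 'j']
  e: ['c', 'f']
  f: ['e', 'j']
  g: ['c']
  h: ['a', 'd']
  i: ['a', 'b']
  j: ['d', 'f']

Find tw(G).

1

A width-1 tree decomposition is:
Bags: B1 = {b, i}  B2 = {a, i}  B3 = {a, h}  B4 = {d, h}  B5 = {d, j}  B6 = {f, j}  B7 = {e, f}  B8 = {c, e}  B9 = {c, g}
Tree: B1–B2, B2–B3, B3–B4, B4–B5, B5–B6, B6–B7, B7–B8, B8–B9
Each bag holds 2 vertices, so the decomposition has width 1, which upper-bounds the treewidth. Any graph with an edge has treewidth ≥ 1, and G has the edge b–i. The upper and lower bounds meet at 1, so that is the treewidth.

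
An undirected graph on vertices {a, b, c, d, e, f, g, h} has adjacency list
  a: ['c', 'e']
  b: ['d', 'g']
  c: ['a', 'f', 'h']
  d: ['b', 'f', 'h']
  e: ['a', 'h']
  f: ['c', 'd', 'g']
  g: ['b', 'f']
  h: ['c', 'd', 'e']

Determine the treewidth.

2

A width-2 tree decomposition is:
Bags: B1 = {a, e, h}  B2 = {a, c, h}  B3 = {c, d, h}  B4 = {c, d, f}  B5 = {b, d, f}  B6 = {b, f, g}
Tree: B1–B2, B2–B3, B3–B4, B4–B5, B5–B6
The largest bag has 3 vertices, giving width 2; this decomposition certifies tw(G) ≤ 2. The edges e–a–c–h–e form a cycle, so G is not a tree and its treewidth is at least 2. Hence tw(G) = 2 exactly.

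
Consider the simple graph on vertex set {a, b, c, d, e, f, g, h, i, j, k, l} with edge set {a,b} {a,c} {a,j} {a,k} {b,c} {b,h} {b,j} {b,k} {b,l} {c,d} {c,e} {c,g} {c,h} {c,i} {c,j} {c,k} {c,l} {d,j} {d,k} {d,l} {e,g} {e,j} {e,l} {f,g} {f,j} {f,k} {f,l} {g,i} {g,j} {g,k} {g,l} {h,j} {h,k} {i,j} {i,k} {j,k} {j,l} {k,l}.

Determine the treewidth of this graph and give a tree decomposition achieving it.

The largest bag has 5 vertices, giving width 4; this decomposition certifies tw(G) ≤ 4. Conversely, {c, e, g, j, l} is a clique of size 5, and the vertices of any clique must share a bag in every tree decomposition; so some bag has ≥ 5 vertices and tw(G) ≥ 4. Therefore the treewidth is 4.

Treewidth 4.
One optimal decomposition is:
Bags: B1 = {c, d, j, k, l}  B2 = {c, g, j, k, l}  B3 = {b, c, j, k, l}  B4 = {f, g, j, k, l}  B5 = {c, e, g, j, l}  B6 = {a, b, c, j, k}  B7 = {c, g, i, j, k}  B8 = {b, c, h, j, k}
Tree: B1–B2, B1–B3, B2–B4, B2–B5, B3–B6, B2–B7, B3–B8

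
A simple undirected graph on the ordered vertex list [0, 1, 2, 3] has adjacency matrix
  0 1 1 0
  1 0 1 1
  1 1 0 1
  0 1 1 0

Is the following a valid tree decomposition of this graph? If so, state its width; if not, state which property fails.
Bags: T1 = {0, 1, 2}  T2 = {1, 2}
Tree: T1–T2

No — vertex 3 appears in no bag.

A tree decomposition must satisfy three properties: every vertex lies in some bag; for every edge, both endpoints lie together in some bag; and for every vertex, the bags containing it form a connected subtree. Here vertex 3 appears in no bag, so the decomposition is invalid.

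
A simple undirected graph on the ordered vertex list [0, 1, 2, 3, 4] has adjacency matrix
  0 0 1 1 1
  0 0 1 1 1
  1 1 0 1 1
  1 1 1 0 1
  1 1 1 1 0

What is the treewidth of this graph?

A width-3 tree decomposition is:
Bags: B1 = {0, 2, 3, 4}  B2 = {1, 2, 3, 4}
Tree: B1–B2
The largest bag has 4 vertices, giving width 3; this decomposition certifies tw(G) ≤ 3. Conversely, {0, 2, 3, 4} is a clique of size 4, and the vertices of any clique must share a bag in every tree decomposition; so some bag has ≥ 4 vertices and tw(G) ≥ 3. Combining the bounds, tw(G) = 3.

3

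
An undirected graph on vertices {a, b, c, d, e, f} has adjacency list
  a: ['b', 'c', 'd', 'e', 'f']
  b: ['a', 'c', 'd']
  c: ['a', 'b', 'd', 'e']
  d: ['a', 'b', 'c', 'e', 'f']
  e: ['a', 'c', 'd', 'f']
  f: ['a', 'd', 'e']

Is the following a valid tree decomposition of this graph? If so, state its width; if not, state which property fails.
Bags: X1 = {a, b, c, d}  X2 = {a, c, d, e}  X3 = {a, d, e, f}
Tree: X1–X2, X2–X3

Yes; width 3.

Vertex coverage: the bags together contain {a, b, c, d, e, f}, the full vertex set. Edge coverage: each edge of G has both endpoints in at least one bag. Running intersection: for every vertex, the bags containing it form a connected subtree. All three properties hold, so this is a valid tree decomposition of width max|bag| − 1 = 3, and hence tw(G) ≤ 3.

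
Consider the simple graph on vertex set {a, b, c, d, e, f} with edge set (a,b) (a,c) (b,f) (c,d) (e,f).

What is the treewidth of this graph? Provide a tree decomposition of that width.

Treewidth 1.
One optimal decomposition is:
Bags: B1 = {c, d}  B2 = {a, c}  B3 = {a, b}  B4 = {b, f}  B5 = {e, f}
Tree: B1–B2, B2–B3, B3–B4, B4–B5

Every bag has size at most 2, so the width is 2 − 1 = 1 and tw(G) ≤ 1. Since G has at least one edge (e.g. d–c), it is not an edgeless graph, so tw(G) ≥ 1. The upper and lower bounds meet at 1, so that is the treewidth.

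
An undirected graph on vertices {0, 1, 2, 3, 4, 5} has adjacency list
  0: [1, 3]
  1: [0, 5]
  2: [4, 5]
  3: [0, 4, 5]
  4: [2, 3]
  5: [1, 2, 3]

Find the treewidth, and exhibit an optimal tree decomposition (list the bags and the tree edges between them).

Each bag holds 3 vertices, so the decomposition has width 2, which upper-bounds the treewidth. For the lower bound, G contains the cycle 0–1–5–3–0, so G is not a forest; only forests have treewidth ≤ 1, hence tw(G) ≥ 2. Therefore the treewidth is 2.

Treewidth 2.
One such decomposition:
Bags: B1 = {0, 1, 3}  B2 = {1, 3, 5}  B3 = {3, 4, 5}  B4 = {2, 4, 5}
Tree: B1–B2, B2–B3, B3–B4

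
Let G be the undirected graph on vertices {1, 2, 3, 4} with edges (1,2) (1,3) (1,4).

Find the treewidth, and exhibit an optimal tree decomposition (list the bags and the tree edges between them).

Each bag holds 2 vertices, so the decomposition has width 1, which upper-bounds the treewidth. G has an edge, so its treewidth is at least 1. Hence tw(G) = 1 exactly.

Treewidth 1.
One optimal decomposition is:
Bags: B1 = {1, 2}  B2 = {1, 4}  B3 = {1, 3}
Tree: B1–B2, B1–B3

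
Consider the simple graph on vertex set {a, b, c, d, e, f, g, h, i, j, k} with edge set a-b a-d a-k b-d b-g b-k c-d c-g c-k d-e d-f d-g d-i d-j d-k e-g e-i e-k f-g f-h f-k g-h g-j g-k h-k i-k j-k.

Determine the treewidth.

A width-3 tree decomposition is:
Bags: B1 = {d, f, g, k}  B2 = {f, g, h, k}  B3 = {d, e, g, k}  B4 = {d, g, j, k}  B5 = {c, d, g, k}  B6 = {b, d, g, k}  B7 = {d, e, i, k}  B8 = {a, b, d, k}
Tree: B1–B2, B1–B3, B3–B4, B4–B5, B5–B6, B3–B7, B6–B8
Each bag holds 4 vertices, so the decomposition has width 3, which upper-bounds the treewidth. For the lower bound, the 4 vertices {d, f, g, k} are pairwise adjacent, and any tree decomposition puts a clique entirely inside one bag — forcing width ≥ 3. The upper and lower bounds meet at 3, so that is the treewidth.

3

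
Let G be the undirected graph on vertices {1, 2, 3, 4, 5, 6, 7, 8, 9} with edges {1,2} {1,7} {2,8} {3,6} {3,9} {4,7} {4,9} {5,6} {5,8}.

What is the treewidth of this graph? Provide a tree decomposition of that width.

Treewidth 2.
Bags: B1 = {1, 4, 7}  B2 = {1, 2, 4}  B3 = {2, 4, 8}  B4 = {4, 5, 8}  B5 = {4, 5, 6}  B6 = {3, 4, 6}  B7 = {3, 4, 9}
Tree: B1–B2, B2–B3, B3–B4, B4–B5, B5–B6, B6–B7

Each bag holds 3 vertices, so the decomposition has width 2, which upper-bounds the treewidth. For the lower bound, G contains the cycle 4–7–1–2–8–5–6–3–9–4, so G is not a forest; only forests have treewidth ≤ 1, hence tw(G) ≥ 2. Hence tw(G) = 2 exactly.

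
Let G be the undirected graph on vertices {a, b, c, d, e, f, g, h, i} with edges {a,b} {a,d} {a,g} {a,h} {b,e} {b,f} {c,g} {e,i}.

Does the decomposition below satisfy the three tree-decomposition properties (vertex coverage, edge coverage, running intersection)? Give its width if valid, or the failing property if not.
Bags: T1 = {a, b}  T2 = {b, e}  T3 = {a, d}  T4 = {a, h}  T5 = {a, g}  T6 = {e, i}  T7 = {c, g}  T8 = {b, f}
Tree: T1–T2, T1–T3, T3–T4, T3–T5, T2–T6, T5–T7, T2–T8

Every vertex of G appears in some bag (union = {a, b, c, d, e, f, g, h, i}); every edge is covered by a bag; and for each vertex v the set of bags containing v is connected in the bag tree. The decomposition is therefore valid. The largest bag has 2 vertices, so the width is 1.

Yes; width 1.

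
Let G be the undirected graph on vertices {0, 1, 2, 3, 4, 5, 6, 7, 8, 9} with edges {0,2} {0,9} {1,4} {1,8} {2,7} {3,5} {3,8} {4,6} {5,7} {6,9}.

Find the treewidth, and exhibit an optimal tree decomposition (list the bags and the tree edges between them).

Treewidth 2.
Bags: B1 = {2, 5, 7}  B2 = {2, 3, 5}  B3 = {2, 3, 8}  B4 = {1, 2, 8}  B5 = {1, 2, 4}  B6 = {2, 4, 6}  B7 = {2, 6, 9}  B8 = {0, 2, 9}
Tree: B1–B2, B2–B3, B3–B4, B4–B5, B5–B6, B6–B7, B7–B8

Each bag holds 3 vertices, so the decomposition has width 2, which upper-bounds the treewidth. For the lower bound, G contains the cycle 2–7–5–3–8–1–4–6–9–0–2, so G is not a forest; only forests have treewidth ≤ 1, hence tw(G) ≥ 2. Therefore the treewidth is 2.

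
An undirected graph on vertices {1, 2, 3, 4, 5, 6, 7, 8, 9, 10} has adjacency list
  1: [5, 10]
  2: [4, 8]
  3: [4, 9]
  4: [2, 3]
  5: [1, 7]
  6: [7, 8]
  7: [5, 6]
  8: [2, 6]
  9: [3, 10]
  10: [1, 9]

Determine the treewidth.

A width-2 tree decomposition is:
Bags: B1 = {2, 3, 4}  B2 = {2, 3, 9}  B3 = {2, 9, 10}  B4 = {1, 2, 10}  B5 = {1, 2, 5}  B6 = {2, 5, 7}  B7 = {2, 6, 7}  B8 = {2, 6, 8}
Tree: B1–B2, B2–B3, B3–B4, B4–B5, B5–B6, B6–B7, B7–B8
Every bag has size at most 3, so the width is 3 − 1 = 2 and tw(G) ≤ 2. The edges 2–4–3–9–10–1–5–7–6–8–2 form a cycle, so G is not a tree and its treewidth is at least 2. The upper and lower bounds meet at 2, so that is the treewidth.

2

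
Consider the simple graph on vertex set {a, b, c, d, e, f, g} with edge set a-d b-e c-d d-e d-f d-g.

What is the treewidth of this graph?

1

A width-1 tree decomposition is:
Bags: B1 = {d, f}  B2 = {c, d}  B3 = {d, e}  B4 = {d, g}  B5 = {a, d}  B6 = {b, e}
Tree: B1–B2, B1–B3, B3–B4, B3–B5, B3–B6
Every bag has size at most 2, so the width is 2 − 1 = 1 and tw(G) ≤ 1. Any graph with an edge has treewidth ≥ 1, and G has the edge d–f. The upper and lower bounds meet at 1, so that is the treewidth.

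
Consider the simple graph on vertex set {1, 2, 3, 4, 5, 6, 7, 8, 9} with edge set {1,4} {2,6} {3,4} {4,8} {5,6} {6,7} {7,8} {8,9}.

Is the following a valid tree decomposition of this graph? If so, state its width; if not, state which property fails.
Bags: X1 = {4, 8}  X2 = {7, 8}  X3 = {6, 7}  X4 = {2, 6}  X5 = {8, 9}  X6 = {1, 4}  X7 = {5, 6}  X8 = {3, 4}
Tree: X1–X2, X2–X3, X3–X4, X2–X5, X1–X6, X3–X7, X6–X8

Yes; width 1.

Checking the three conditions: (i) the bags cover all of {1, 2, 3, 4, 5, 6, 7, 8, 9}; (ii) for each edge, some bag contains both endpoints; (iii) the bags containing any fixed vertex form a subtree. All hold, so the decomposition is valid with width 2 − 1 = 1.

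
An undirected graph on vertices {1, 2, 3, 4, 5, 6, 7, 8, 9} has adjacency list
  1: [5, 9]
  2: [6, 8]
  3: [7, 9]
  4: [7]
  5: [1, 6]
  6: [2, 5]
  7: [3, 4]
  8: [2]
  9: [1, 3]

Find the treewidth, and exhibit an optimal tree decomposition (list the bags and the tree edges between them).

Every bag has size at most 2, so the width is 2 − 1 = 1 and tw(G) ≤ 1. Since G has at least one edge (e.g. 8–2), it is not an edgeless graph, so tw(G) ≥ 1. Hence tw(G) = 1 exactly.

Treewidth 1.
One optimal decomposition is:
Bags: B1 = {2, 8}  B2 = {2, 6}  B3 = {5, 6}  B4 = {1, 5}  B5 = {1, 9}  B6 = {3, 9}  B7 = {3, 7}  B8 = {4, 7}
Tree: B1–B2, B2–B3, B3–B4, B4–B5, B5–B6, B6–B7, B7–B8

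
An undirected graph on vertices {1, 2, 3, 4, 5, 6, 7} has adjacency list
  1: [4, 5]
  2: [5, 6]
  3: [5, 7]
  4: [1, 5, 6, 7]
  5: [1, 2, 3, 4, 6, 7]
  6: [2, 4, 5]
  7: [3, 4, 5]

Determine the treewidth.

2

A width-2 tree decomposition is:
Bags: B1 = {2, 5, 6}  B2 = {4, 5, 6}  B3 = {1, 4, 5}  B4 = {4, 5, 7}  B5 = {3, 5, 7}
Tree: B1–B2, B2–B3, B2–B4, B4–B5
Each bag holds 3 vertices, so the decomposition has width 2, which upper-bounds the treewidth. For the lower bound, the 3 vertices {2, 5, 6} are pairwise adjacent, and any tree decomposition puts a clique entirely inside one bag — forcing width ≥ 2. Combining the bounds, tw(G) = 2.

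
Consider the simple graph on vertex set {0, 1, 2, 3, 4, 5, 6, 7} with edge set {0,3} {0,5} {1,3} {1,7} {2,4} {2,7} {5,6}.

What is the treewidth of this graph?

1

A width-1 tree decomposition is:
Bags: B1 = {5, 6}  B2 = {0, 5}  B3 = {0, 3}  B4 = {1, 3}  B5 = {1, 7}  B6 = {2, 7}  B7 = {2, 4}
Tree: B1–B2, B2–B3, B3–B4, B4–B5, B5–B6, B6–B7
The largest bag has 2 vertices, giving width 1; this decomposition certifies tw(G) ≤ 1. Any graph with an edge has treewidth ≥ 1, and G has the edge 6–5. Hence tw(G) = 1 exactly.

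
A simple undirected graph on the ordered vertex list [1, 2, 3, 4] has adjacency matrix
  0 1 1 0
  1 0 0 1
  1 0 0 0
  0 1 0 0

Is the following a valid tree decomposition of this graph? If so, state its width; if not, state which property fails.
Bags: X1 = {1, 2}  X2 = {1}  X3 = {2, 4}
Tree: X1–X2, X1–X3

No — vertex 3 appears in no bag.

A tree decomposition must satisfy three properties: every vertex lies in some bag; for every edge, both endpoints lie together in some bag; and for every vertex, the bags containing it form a connected subtree. Here vertex 3 appears in no bag, so the decomposition is invalid.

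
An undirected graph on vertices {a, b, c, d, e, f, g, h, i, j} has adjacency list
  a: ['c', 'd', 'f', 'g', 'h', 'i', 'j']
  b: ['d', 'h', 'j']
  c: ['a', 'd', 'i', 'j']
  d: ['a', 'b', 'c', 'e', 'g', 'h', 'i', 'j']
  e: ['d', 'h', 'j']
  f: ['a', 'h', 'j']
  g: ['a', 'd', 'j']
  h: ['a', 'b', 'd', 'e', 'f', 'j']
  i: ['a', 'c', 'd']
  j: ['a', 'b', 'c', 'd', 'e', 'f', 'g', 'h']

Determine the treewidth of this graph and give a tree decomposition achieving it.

Treewidth 3.
Bags: B1 = {a, f, h, j}  B2 = {a, d, h, j}  B3 = {a, c, d, j}  B4 = {a, d, g, j}  B5 = {a, c, d, i}  B6 = {d, e, h, j}  B7 = {b, d, h, j}
Tree: B1–B2, B2–B3, B2–B4, B3–B5, B2–B6, B2–B7

Each bag holds 4 vertices, so the decomposition has width 3, which upper-bounds the treewidth. Conversely, {a, d, g, j} is a clique of size 4, and the vertices of any clique must share a bag in every tree decomposition; so some bag has ≥ 4 vertices and tw(G) ≥ 3. Hence tw(G) = 3 exactly.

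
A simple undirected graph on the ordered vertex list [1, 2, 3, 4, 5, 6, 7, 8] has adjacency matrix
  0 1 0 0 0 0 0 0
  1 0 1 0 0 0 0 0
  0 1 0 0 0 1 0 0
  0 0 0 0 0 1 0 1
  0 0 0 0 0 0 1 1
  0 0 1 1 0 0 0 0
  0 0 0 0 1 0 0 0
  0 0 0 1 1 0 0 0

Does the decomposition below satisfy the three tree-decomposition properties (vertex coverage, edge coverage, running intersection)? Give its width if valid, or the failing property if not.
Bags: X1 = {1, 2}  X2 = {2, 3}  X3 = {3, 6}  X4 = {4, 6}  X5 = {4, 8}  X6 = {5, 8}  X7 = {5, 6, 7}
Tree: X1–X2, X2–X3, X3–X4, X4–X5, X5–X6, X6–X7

A tree decomposition must satisfy three properties: every vertex lies in some bag; for every edge, both endpoints lie together in some bag; and for every vertex, the bags containing it form a connected subtree. Here bags containing vertex 6 are not connected in the tree, so the decomposition is invalid.

No — bags containing vertex 6 are not connected in the tree.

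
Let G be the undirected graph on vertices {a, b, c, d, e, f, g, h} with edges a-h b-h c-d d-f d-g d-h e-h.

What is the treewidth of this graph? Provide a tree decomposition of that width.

The largest bag has 2 vertices, giving width 1; this decomposition certifies tw(G) ≤ 1. Since G has at least one edge (e.g. c–d), it is not an edgeless graph, so tw(G) ≥ 1. The upper and lower bounds meet at 1, so that is the treewidth.

Treewidth 1.
One such decomposition:
Bags: B1 = {c, d}  B2 = {d, h}  B3 = {d, g}  B4 = {a, h}  B5 = {d, f}  B6 = {e, h}  B7 = {b, h}
Tree: B1–B2, B2–B3, B2–B4, B3–B5, B2–B6, B6–B7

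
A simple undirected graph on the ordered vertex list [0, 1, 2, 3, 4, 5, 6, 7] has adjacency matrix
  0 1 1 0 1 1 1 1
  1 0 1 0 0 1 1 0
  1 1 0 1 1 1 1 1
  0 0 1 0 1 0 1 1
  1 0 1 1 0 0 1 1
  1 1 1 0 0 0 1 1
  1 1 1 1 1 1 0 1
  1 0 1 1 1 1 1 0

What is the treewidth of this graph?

4

A width-4 tree decomposition is:
Bags: B1 = {0, 2, 4, 6, 7}  B2 = {2, 3, 4, 6, 7}  B3 = {0, 2, 5, 6, 7}  B4 = {0, 1, 2, 5, 6}
Tree: B1–B2, B1–B3, B3–B4
The largest bag has 5 vertices, giving width 4; this decomposition certifies tw(G) ≤ 4. Conversely, {0, 2, 4, 6, 7} is a clique of size 5, and the vertices of any clique must share a bag in every tree decomposition; so some bag has ≥ 5 vertices and tw(G) ≥ 4. The upper and lower bounds meet at 4, so that is the treewidth.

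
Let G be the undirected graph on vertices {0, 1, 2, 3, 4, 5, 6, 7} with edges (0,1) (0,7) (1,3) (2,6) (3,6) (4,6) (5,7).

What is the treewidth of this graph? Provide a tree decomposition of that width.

Treewidth 1.
Bags: B1 = {3, 6}  B2 = {2, 6}  B3 = {1, 3}  B4 = {0, 1}  B5 = {0, 7}  B6 = {5, 7}  B7 = {4, 6}
Tree: B1–B2, B1–B3, B3–B4, B4–B5, B5–B6, B2–B7

Every bag has size at most 2, so the width is 2 − 1 = 1 and tw(G) ≤ 1. Any graph with an edge has treewidth ≥ 1, and G has the edge 6–3. Combining the bounds, tw(G) = 1.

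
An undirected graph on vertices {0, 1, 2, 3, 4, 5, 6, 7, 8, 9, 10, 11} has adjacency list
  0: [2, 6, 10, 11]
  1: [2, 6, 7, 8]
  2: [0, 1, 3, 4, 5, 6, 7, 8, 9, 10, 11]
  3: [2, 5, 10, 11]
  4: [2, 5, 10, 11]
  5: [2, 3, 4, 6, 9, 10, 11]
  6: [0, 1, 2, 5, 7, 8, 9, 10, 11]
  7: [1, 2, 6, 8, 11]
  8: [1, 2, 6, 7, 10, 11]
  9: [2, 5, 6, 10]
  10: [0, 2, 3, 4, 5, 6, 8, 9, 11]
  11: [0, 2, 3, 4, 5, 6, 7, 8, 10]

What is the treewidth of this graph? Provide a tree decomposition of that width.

The largest bag has 5 vertices, giving width 4; this decomposition certifies tw(G) ≤ 4. For the lower bound, the 5 vertices {2, 3, 5, 10, 11} are pairwise adjacent, and any tree decomposition puts a clique entirely inside one bag — forcing width ≥ 4. Combining the bounds, tw(G) = 4.

Treewidth 4.
One such decomposition:
Bags: B1 = {2, 6, 8, 10, 11}  B2 = {2, 5, 6, 10, 11}  B3 = {2, 3, 5, 10, 11}  B4 = {2, 6, 7, 8, 11}  B5 = {2, 4, 5, 10, 11}  B6 = {0, 2, 6, 10, 11}  B7 = {2, 5, 6, 9, 10}  B8 = {1, 2, 6, 7, 8}
Tree: B1–B2, B2–B3, B1–B4, B2–B5, B1–B6, B2–B7, B4–B8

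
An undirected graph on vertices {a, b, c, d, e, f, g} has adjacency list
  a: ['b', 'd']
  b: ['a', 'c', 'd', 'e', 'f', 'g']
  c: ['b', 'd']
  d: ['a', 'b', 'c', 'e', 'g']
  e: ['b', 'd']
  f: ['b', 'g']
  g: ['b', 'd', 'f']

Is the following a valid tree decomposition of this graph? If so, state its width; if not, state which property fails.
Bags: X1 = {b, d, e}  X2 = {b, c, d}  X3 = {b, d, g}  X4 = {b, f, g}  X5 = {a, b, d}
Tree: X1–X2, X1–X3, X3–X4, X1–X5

Every vertex of G appears in some bag (union = {a, b, c, d, e, f, g}); every edge is covered by a bag; and for each vertex v the set of bags containing v is connected in the bag tree. The decomposition is therefore valid. The largest bag has 3 vertices, so the width is 2.

Yes; width 2.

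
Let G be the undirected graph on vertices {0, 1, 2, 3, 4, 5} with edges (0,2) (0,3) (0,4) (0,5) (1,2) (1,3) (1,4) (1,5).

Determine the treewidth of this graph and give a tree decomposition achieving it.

Treewidth 2.
One optimal decomposition is:
Bags: B1 = {0, 1, 4}  B2 = {0, 1, 3}  B3 = {0, 1, 2}  B4 = {0, 1, 5}
Tree: B1–B2, B2–B3, B3–B4

Every bag has size at most 3, so the width is 3 − 1 = 2 and tw(G) ≤ 2. For the lower bound, G contains the cycle 4–0–3–1–4, so G is not a forest; only forests have treewidth ≤ 1, hence tw(G) ≥ 2. The upper and lower bounds meet at 2, so that is the treewidth.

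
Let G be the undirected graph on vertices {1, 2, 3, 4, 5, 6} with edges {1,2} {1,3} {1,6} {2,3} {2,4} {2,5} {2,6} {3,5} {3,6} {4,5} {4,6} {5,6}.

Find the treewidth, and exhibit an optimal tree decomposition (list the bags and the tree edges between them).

Treewidth 3.
One such decomposition:
Bags: B1 = {1, 2, 3, 6}  B2 = {2, 3, 5, 6}  B3 = {2, 4, 5, 6}
Tree: B1–B2, B2–B3

Every bag has size at most 4, so the width is 4 − 1 = 3 and tw(G) ≤ 3. For the lower bound, the 4 vertices {1, 2, 3, 6} are pairwise adjacent, and any tree decomposition puts a clique entirely inside one bag — forcing width ≥ 3. Combining the bounds, tw(G) = 3.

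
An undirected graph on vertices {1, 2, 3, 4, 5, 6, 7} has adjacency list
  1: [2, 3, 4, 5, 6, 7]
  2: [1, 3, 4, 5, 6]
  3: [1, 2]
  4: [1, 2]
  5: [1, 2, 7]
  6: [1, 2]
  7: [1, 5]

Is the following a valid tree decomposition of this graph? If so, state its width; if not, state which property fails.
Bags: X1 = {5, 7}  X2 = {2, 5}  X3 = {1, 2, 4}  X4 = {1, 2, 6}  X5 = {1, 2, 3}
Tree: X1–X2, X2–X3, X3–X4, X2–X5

No — edge (1,5) lies in no bag.

A tree decomposition must satisfy three properties: every vertex lies in some bag; for every edge, both endpoints lie together in some bag; and for every vertex, the bags containing it form a connected subtree. Here edge (1,5) lies in no bag, so the decomposition is invalid.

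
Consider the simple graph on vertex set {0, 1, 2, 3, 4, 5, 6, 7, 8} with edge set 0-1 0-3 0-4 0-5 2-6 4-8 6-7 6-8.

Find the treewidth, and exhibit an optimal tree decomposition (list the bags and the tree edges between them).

Treewidth 1.
One optimal decomposition is:
Bags: B1 = {0, 4}  B2 = {0, 1}  B3 = {0, 5}  B4 = {4, 8}  B5 = {6, 8}  B6 = {0, 3}  B7 = {6, 7}  B8 = {2, 6}
Tree: B1–B2, B2–B3, B1–B4, B4–B5, B2–B6, B5–B7, B7–B8

The largest bag has 2 vertices, giving width 1; this decomposition certifies tw(G) ≤ 1. Any graph with an edge has treewidth ≥ 1, and G has the edge 0–4. Hence tw(G) = 1 exactly.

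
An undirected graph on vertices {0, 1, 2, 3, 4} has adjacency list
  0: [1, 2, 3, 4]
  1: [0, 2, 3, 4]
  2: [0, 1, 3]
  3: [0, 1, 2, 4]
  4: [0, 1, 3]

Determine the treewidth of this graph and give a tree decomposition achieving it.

The largest bag has 4 vertices, giving width 3; this decomposition certifies tw(G) ≤ 3. For the lower bound, the 4 vertices {0, 1, 2, 3} are pairwise adjacent, and any tree decomposition puts a clique entirely inside one bag — forcing width ≥ 3. The upper and lower bounds meet at 3, so that is the treewidth.

Treewidth 3.
One optimal decomposition is:
Bags: B1 = {0, 1, 2, 3}  B2 = {0, 1, 3, 4}
Tree: B1–B2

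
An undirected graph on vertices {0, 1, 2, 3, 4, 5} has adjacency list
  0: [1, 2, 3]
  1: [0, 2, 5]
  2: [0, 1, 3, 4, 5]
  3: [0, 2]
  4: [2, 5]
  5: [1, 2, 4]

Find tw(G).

A width-2 tree decomposition is:
Bags: B1 = {0, 1, 2}  B2 = {1, 2, 5}  B3 = {2, 4, 5}  B4 = {0, 2, 3}
Tree: B1–B2, B2–B3, B1–B4
Every bag has size at most 3, so the width is 3 − 1 = 2 and tw(G) ≤ 2. For the lower bound, the 3 vertices {0, 1, 2} are pairwise adjacent, and any tree decomposition puts a clique entirely inside one bag — forcing width ≥ 2. Combining the bounds, tw(G) = 2.

2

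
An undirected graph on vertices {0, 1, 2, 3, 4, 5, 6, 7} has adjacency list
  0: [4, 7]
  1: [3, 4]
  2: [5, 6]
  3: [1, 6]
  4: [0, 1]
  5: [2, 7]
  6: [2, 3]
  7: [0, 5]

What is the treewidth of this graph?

A width-2 tree decomposition is:
Bags: B1 = {1, 3, 6}  B2 = {1, 4, 6}  B3 = {0, 4, 6}  B4 = {0, 6, 7}  B5 = {5, 6, 7}  B6 = {2, 5, 6}
Tree: B1–B2, B2–B3, B3–B4, B4–B5, B5–B6
The largest bag has 3 vertices, giving width 2; this decomposition certifies tw(G) ≤ 2. Since 6–3–1–4–0–7–5–2–6 is a cycle in G, G is not acyclic. Forests are exactly the graphs of treewidth ≤ 1, so tw(G) ≥ 2. Hence tw(G) = 2 exactly.

2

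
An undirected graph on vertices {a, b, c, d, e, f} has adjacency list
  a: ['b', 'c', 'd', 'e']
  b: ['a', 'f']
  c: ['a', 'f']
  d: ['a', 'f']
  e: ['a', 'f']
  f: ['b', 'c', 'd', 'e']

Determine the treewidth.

A width-2 tree decomposition is:
Bags: B1 = {a, e, f}  B2 = {a, b, f}  B3 = {a, d, f}  B4 = {a, c, f}
Tree: B1–B2, B2–B3, B3–B4
Every bag has size at most 3, so the width is 3 − 1 = 2 and tw(G) ≤ 2. Since e–a–b–f–e is a cycle in G, G is not acyclic. Forests are exactly the graphs of treewidth ≤ 1, so tw(G) ≥ 2. Therefore the treewidth is 2.

2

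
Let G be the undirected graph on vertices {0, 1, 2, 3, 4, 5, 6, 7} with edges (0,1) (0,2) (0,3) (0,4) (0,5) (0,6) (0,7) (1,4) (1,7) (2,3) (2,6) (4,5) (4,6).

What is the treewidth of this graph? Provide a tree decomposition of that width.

Treewidth 2.
Bags: B1 = {0, 4, 6}  B2 = {0, 1, 4}  B3 = {0, 1, 7}  B4 = {0, 2, 6}  B5 = {0, 4, 5}  B6 = {0, 2, 3}
Tree: B1–B2, B2–B3, B1–B4, B2–B5, B4–B6

The largest bag has 3 vertices, giving width 2; this decomposition certifies tw(G) ≤ 2. Conversely, {0, 2, 3} is a clique of size 3, and the vertices of any clique must share a bag in every tree decomposition; so some bag has ≥ 3 vertices and tw(G) ≥ 2. Combining the bounds, tw(G) = 2.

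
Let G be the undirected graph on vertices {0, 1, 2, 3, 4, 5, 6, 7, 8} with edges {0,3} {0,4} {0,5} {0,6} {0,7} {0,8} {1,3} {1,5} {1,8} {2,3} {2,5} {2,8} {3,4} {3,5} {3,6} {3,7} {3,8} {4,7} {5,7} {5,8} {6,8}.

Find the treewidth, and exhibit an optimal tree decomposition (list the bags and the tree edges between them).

Every bag has size at most 4, so the width is 4 − 1 = 3 and tw(G) ≤ 3. For the lower bound, the 4 vertices {0, 3, 4, 7} are pairwise adjacent, and any tree decomposition puts a clique entirely inside one bag — forcing width ≥ 3. Combining the bounds, tw(G) = 3.

Treewidth 3.
Bags: B1 = {1, 3, 5, 8}  B2 = {0, 3, 5, 8}  B3 = {0, 3, 5, 7}  B4 = {0, 3, 4, 7}  B5 = {0, 3, 6, 8}  B6 = {2, 3, 5, 8}
Tree: B1–B2, B2–B3, B3–B4, B2–B5, B2–B6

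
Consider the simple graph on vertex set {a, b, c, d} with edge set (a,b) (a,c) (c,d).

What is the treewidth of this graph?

1

A width-1 tree decomposition is:
Bags: B1 = {a, b}  B2 = {a, c}  B3 = {c, d}
Tree: B1–B2, B2–B3
The largest bag has 2 vertices, giving width 1; this decomposition certifies tw(G) ≤ 1. Since G has at least one edge (e.g. a–b), it is not an edgeless graph, so tw(G) ≥ 1. Hence tw(G) = 1 exactly.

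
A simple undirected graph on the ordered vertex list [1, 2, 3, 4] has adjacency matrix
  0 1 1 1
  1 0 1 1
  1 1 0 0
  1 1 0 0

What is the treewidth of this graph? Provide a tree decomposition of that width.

Each bag holds 3 vertices, so the decomposition has width 2, which upper-bounds the treewidth. For the lower bound, the 3 vertices {1, 2, 3} are pairwise adjacent, and any tree decomposition puts a clique entirely inside one bag — forcing width ≥ 2. The upper and lower bounds meet at 2, so that is the treewidth.

Treewidth 2.
One optimal decomposition is:
Bags: B1 = {1, 2, 4}  B2 = {1, 2, 3}
Tree: B1–B2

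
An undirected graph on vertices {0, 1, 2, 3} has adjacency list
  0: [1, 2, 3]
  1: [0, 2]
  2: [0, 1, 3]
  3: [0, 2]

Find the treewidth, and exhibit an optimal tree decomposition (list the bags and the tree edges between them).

Each bag holds 3 vertices, so the decomposition has width 2, which upper-bounds the treewidth. For the lower bound, the 3 vertices {0, 1, 2} are pairwise adjacent, and any tree decomposition puts a clique entirely inside one bag — forcing width ≥ 2. Combining the bounds, tw(G) = 2.

Treewidth 2.
One optimal decomposition is:
Bags: B1 = {0, 2, 3}  B2 = {0, 1, 2}
Tree: B1–B2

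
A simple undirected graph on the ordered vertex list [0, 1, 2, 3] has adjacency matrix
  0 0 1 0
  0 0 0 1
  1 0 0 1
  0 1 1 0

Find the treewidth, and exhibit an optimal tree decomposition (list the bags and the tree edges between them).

Each bag holds 2 vertices, so the decomposition has width 1, which upper-bounds the treewidth. Any graph with an edge has treewidth ≥ 1, and G has the edge 1–3. The upper and lower bounds meet at 1, so that is the treewidth.

Treewidth 1.
One optimal decomposition is:
Bags: B1 = {1, 3}  B2 = {2, 3}  B3 = {0, 2}
Tree: B1–B2, B2–B3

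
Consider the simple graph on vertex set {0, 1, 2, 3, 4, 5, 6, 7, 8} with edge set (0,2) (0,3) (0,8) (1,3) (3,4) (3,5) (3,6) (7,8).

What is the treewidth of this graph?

1

A width-1 tree decomposition is:
Bags: B1 = {0, 2}  B2 = {0, 3}  B3 = {0, 8}  B4 = {1, 3}  B5 = {7, 8}  B6 = {3, 6}  B7 = {3, 5}  B8 = {3, 4}
Tree: B1–B2, B2–B3, B2–B4, B3–B5, B4–B6, B2–B7, B7–B8
The largest bag has 2 vertices, giving width 1; this decomposition certifies tw(G) ≤ 1. Since G has at least one edge (e.g. 0–2), it is not an edgeless graph, so tw(G) ≥ 1. Hence tw(G) = 1 exactly.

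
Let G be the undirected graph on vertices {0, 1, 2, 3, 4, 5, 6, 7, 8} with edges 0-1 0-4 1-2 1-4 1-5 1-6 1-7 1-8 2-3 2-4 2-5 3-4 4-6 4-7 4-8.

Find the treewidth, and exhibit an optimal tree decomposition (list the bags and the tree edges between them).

Each bag holds 3 vertices, so the decomposition has width 2, which upper-bounds the treewidth. Conversely, {0, 1, 4} is a clique of size 3, and the vertices of any clique must share a bag in every tree decomposition; so some bag has ≥ 3 vertices and tw(G) ≥ 2. Hence tw(G) = 2 exactly.

Treewidth 2.
One such decomposition:
Bags: B1 = {1, 2, 4}  B2 = {1, 2, 5}  B3 = {1, 4, 7}  B4 = {2, 3, 4}  B5 = {1, 4, 6}  B6 = {0, 1, 4}  B7 = {1, 4, 8}
Tree: B1–B2, B1–B3, B1–B4, B1–B5, B1–B6, B3–B7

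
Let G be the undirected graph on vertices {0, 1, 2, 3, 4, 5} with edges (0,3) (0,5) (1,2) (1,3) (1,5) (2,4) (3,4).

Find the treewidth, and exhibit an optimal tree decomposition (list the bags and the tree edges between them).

Treewidth 2.
One such decomposition:
Bags: B1 = {0, 1, 5}  B2 = {0, 1, 3}  B3 = {1, 2, 3}  B4 = {2, 3, 4}
Tree: B1–B2, B2–B3, B3–B4

Every bag has size at most 3, so the width is 3 − 1 = 2 and tw(G) ≤ 2. For the lower bound, G contains the cycle 5–0–3–1–5, so G is not a forest; only forests have treewidth ≤ 1, hence tw(G) ≥ 2. Hence tw(G) = 2 exactly.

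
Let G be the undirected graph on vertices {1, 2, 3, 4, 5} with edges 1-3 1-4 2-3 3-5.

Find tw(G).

1

A width-1 tree decomposition is:
Bags: B1 = {1, 3}  B2 = {3, 5}  B3 = {1, 4}  B4 = {2, 3}
Tree: B1–B2, B1–B3, B1–B4
Every bag has size at most 2, so the width is 2 − 1 = 1 and tw(G) ≤ 1. G has an edge, so its treewidth is at least 1. Combining the bounds, tw(G) = 1.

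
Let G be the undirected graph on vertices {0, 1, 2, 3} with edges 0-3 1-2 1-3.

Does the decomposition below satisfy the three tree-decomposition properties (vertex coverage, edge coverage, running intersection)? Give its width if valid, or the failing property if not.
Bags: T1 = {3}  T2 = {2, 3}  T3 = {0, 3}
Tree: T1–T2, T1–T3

No — vertex 1 appears in no bag.

A tree decomposition must satisfy three properties: every vertex lies in some bag; for every edge, both endpoints lie together in some bag; and for every vertex, the bags containing it form a connected subtree. Here vertex 1 appears in no bag, so the decomposition is invalid.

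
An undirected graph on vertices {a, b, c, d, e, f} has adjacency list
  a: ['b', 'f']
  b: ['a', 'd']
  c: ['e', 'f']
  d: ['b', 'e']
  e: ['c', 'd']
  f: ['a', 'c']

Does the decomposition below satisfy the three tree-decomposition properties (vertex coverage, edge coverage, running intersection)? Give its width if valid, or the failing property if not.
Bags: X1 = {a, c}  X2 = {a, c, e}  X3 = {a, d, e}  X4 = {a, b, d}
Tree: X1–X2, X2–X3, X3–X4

A tree decomposition must satisfy three properties: every vertex lies in some bag; for every edge, both endpoints lie together in some bag; and for every vertex, the bags containing it form a connected subtree. Here vertex f appears in no bag, so the decomposition is invalid.

No — vertex f appears in no bag.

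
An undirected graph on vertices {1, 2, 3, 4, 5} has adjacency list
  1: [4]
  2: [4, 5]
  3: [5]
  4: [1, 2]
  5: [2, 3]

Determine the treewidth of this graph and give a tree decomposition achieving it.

Every bag has size at most 2, so the width is 2 − 1 = 1 and tw(G) ≤ 1. Any graph with an edge has treewidth ≥ 1, and G has the edge 1–4. Combining the bounds, tw(G) = 1.

Treewidth 1.
Bags: B1 = {1, 4}  B2 = {2, 4}  B3 = {2, 5}  B4 = {3, 5}
Tree: B1–B2, B2–B3, B3–B4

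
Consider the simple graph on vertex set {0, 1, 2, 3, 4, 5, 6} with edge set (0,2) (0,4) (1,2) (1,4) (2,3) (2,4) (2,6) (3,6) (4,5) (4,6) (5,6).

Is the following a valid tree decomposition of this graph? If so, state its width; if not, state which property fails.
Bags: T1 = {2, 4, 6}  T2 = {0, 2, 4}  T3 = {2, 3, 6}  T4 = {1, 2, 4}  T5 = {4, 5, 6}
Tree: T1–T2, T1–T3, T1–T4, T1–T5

Every vertex of G appears in some bag (union = {0, 1, 2, 3, 4, 5, 6}); every edge is covered by a bag; and for each vertex v the set of bags containing v is connected in the bag tree. The decomposition is therefore valid. The largest bag has 3 vertices, so the width is 2.

Yes; width 2.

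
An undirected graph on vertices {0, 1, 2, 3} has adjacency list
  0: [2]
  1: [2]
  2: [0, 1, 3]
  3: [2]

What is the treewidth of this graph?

A width-1 tree decomposition is:
Bags: B1 = {2, 3}  B2 = {0, 2}  B3 = {1, 2}
Tree: B1–B2, B1–B3
Every bag has size at most 2, so the width is 2 − 1 = 1 and tw(G) ≤ 1. Since G has at least one edge (e.g. 2–3), it is not an edgeless graph, so tw(G) ≥ 1. Therefore the treewidth is 1.

1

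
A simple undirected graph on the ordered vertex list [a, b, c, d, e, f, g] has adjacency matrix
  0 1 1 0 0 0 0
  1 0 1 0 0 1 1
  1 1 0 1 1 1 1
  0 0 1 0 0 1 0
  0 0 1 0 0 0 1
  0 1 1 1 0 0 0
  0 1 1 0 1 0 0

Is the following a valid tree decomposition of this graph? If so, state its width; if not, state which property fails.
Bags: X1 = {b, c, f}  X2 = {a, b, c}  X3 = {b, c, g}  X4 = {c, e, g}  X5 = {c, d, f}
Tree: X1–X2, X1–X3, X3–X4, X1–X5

Yes; width 2.

Every vertex of G appears in some bag (union = {a, b, c, d, e, f, g}); every edge is covered by a bag; and for each vertex v the set of bags containing v is connected in the bag tree. The decomposition is therefore valid. The largest bag has 3 vertices, so the width is 2.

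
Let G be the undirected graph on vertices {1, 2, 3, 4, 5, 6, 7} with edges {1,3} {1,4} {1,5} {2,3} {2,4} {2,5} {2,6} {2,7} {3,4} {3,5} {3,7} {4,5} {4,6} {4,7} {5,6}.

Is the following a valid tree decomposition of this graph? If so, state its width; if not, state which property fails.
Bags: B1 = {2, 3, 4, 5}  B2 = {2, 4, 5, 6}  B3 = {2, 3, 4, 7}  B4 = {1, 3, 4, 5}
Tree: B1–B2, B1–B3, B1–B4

Yes; width 3.

Checking the three conditions: (i) the bags cover all of {1, 2, 3, 4, 5, 6, 7}; (ii) for each edge, some bag contains both endpoints; (iii) the bags containing any fixed vertex form a subtree. All hold, so the decomposition is valid with width 4 − 1 = 3.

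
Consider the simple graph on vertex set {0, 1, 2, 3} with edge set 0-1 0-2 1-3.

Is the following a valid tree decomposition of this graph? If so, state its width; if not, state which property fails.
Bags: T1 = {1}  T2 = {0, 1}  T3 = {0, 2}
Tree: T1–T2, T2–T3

A tree decomposition must satisfy three properties: every vertex lies in some bag; for every edge, both endpoints lie together in some bag; and for every vertex, the bags containing it form a connected subtree. Here vertex 3 appears in no bag, so the decomposition is invalid.

No — vertex 3 appears in no bag.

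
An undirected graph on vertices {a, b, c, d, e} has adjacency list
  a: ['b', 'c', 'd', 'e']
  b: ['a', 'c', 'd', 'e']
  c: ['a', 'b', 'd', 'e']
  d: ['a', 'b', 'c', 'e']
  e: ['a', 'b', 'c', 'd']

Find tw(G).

4

A width-4 tree decomposition is:
Bags: B1 = {a, b, c, d, e}
Tree: (single bag)
A single bag containing all 5 vertices is trivially a valid decomposition of width 4. Conversely, {a, b, c, d, e} is a clique of size 5, and the vertices of any clique must share a bag in every tree decomposition; so some bag has ≥ 5 vertices and tw(G) ≥ 4. Combining the bounds, tw(G) = 4.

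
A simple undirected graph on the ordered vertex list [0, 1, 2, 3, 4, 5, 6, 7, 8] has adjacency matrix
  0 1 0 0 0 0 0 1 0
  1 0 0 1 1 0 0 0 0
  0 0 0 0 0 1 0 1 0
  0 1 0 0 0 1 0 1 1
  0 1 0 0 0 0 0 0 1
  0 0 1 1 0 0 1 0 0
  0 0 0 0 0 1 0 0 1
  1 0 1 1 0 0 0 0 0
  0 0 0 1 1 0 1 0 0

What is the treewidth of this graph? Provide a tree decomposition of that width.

Each bag holds 4 vertices, so the decomposition has width 3, which upper-bounds the treewidth. For the lower bound: the 4 vertex sets {4,6,8}, {5}, {3}, {0,1,2,7} are disjoint, each induces a connected subgraph, and every pair is joined by at least one edge of G. Contracting each set to a single vertex therefore yields K_{4} as a minor, and since treewidth is minor-monotone, tw(G) ≥ tw(K_{4}) = 3. Combining the bounds, tw(G) = 3.

Treewidth 3.
Bags: B1 = {4, 5, 6, 8}  B2 = {3, 4, 5, 8}  B3 = {1, 3, 4, 5}  B4 = {1, 2, 3, 5}  B5 = {1, 2, 3, 7}  B6 = {0, 1, 2, 7}
Tree: B1–B2, B2–B3, B3–B4, B4–B5, B5–B6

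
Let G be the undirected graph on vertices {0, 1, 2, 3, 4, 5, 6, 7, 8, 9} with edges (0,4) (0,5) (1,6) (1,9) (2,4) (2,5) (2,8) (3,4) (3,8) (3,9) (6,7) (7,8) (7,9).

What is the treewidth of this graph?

A width-2 tree decomposition is:
Bags: B1 = {1, 6, 9}  B2 = {6, 7, 9}  B3 = {3, 7, 9}  B4 = {3, 7, 8}  B5 = {3, 4, 8}  B6 = {2, 4, 8}  B7 = {0, 2, 4}  B8 = {0, 2, 5}
Tree: B1–B2, B2–B3, B3–B4, B4–B5, B5–B6, B6–B7, B7–B8
The largest bag has 3 vertices, giving width 2; this decomposition certifies tw(G) ≤ 2. Since 1–6–7–9–1 is a cycle in G, G is not acyclic. Forests are exactly the graphs of treewidth ≤ 1, so tw(G) ≥ 2. Hence tw(G) = 2 exactly.

2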